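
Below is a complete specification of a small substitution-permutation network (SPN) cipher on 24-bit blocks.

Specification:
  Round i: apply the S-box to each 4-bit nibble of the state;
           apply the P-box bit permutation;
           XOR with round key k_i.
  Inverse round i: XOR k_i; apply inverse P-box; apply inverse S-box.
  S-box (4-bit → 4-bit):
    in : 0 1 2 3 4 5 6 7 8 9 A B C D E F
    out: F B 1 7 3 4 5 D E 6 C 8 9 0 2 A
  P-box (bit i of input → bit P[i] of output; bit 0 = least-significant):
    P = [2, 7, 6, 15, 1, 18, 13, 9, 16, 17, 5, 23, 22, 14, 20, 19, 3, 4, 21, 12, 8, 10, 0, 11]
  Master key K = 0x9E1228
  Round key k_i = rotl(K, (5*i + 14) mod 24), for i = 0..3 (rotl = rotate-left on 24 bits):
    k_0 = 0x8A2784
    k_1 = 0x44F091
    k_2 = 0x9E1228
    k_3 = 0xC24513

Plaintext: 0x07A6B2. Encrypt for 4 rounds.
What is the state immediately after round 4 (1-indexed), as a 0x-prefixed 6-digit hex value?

0x1A4625

s_0 = plaintext = 0x07A6B2
s_1 = Round(s_0, k_0) = 0xB338A9
s_2 = Round(s_1, k_1) = 0xB69A69
s_3 = Round(s_2, k_2) = 0x2E7AC2
s_4 = Round(s_3, k_3) = 0x1A4625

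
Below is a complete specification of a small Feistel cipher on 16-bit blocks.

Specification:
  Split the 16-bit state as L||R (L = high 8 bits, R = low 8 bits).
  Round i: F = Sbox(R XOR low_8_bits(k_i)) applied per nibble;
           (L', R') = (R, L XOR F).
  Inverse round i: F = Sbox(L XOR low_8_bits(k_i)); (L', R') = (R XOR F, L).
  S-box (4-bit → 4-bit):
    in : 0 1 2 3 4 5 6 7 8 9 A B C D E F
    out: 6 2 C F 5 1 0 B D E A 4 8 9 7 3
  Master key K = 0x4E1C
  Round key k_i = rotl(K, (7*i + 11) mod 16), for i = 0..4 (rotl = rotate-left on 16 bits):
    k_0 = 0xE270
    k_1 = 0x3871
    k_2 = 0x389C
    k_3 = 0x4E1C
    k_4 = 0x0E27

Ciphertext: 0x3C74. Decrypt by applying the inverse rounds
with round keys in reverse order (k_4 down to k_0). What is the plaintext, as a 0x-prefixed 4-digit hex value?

s_0 = ciphertext = 0x3C74
s_1 = InvRound(s_0, k_4) = 0x503C
s_2 = InvRound(s_1, k_3) = 0x6450
s_3 = InvRound(s_2, k_2) = 0x6D64
s_4 = InvRound(s_3, k_1) = 0x4C6D
s_5 = InvRound(s_4, k_0) = 0x954C

0x954C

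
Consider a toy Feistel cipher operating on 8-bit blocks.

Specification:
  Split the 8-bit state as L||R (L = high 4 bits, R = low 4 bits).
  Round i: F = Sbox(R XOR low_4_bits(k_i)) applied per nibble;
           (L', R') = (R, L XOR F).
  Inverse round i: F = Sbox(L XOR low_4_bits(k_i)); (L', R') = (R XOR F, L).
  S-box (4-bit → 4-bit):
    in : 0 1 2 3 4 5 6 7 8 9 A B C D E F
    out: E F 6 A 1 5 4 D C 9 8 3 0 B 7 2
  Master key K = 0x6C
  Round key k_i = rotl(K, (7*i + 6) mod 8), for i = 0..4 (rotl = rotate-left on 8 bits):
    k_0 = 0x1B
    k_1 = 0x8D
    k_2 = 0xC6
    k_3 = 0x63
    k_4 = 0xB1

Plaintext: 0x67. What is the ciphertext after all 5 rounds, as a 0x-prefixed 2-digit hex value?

s_0 = plaintext = 0x67
s_1 = Round(s_0, k_0) = 0x76
s_2 = Round(s_1, k_1) = 0x64
s_3 = Round(s_2, k_2) = 0x40
s_4 = Round(s_3, k_3) = 0x0E
s_5 = Round(s_4, k_4) = 0xE2

0xE2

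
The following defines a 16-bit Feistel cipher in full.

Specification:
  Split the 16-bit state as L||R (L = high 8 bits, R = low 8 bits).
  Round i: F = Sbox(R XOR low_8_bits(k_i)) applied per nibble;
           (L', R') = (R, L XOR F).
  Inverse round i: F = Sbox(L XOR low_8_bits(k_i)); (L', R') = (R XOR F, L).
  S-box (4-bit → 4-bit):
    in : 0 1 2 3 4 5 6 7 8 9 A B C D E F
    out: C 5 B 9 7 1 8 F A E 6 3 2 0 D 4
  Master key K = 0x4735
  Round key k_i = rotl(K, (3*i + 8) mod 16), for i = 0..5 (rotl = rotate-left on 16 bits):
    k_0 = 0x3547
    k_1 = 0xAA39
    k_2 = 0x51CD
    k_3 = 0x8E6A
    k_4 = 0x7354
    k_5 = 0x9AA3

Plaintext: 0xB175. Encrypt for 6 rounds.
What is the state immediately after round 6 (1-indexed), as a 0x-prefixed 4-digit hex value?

s_0 = plaintext = 0xB175
s_1 = Round(s_0, k_0) = 0x752A
s_2 = Round(s_1, k_1) = 0x2A2C
s_3 = Round(s_2, k_2) = 0x2CFF
s_4 = Round(s_3, k_3) = 0xFFCD
s_5 = Round(s_4, k_4) = 0xCD11
s_6 = Round(s_5, k_5) = 0x11F6

0x11F6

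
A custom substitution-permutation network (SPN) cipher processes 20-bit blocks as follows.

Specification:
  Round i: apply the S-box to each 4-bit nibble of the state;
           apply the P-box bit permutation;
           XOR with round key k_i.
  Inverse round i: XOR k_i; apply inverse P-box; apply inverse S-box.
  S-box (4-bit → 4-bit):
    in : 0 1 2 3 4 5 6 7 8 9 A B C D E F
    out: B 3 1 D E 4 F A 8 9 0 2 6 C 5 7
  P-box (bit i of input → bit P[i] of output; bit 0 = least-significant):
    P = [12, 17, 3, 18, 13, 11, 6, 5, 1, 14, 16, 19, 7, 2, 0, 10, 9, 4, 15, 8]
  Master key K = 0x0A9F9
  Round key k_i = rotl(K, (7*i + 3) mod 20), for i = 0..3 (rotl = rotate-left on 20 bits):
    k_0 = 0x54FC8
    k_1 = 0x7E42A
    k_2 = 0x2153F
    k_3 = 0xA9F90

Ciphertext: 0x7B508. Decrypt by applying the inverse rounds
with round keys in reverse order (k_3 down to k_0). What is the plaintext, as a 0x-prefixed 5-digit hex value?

0x7F570

s_0 = ciphertext = 0x7B508
s_1 = InvRound(s_0, k_3) = 0x12D1D
s_2 = InvRound(s_1, k_2) = 0xAAE01
s_3 = InvRound(s_2, k_1) = 0x2567D
s_4 = InvRound(s_3, k_0) = 0x7F570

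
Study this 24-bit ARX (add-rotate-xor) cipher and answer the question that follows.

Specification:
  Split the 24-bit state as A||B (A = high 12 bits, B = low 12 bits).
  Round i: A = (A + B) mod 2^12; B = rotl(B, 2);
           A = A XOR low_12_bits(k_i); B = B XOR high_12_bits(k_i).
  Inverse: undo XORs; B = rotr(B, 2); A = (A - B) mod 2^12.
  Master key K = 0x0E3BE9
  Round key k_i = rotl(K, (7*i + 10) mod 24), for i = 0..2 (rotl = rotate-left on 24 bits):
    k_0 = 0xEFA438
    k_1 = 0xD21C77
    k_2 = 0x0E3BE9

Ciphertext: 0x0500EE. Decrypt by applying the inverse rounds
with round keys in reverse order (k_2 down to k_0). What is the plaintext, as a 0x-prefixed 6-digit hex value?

0xC1592C

s_0 = ciphertext = 0x0500EE
s_1 = InvRound(s_0, k_2) = 0x7B6403
s_2 = InvRound(s_1, k_1) = 0x179A48
s_3 = InvRound(s_2, k_0) = 0xC1592C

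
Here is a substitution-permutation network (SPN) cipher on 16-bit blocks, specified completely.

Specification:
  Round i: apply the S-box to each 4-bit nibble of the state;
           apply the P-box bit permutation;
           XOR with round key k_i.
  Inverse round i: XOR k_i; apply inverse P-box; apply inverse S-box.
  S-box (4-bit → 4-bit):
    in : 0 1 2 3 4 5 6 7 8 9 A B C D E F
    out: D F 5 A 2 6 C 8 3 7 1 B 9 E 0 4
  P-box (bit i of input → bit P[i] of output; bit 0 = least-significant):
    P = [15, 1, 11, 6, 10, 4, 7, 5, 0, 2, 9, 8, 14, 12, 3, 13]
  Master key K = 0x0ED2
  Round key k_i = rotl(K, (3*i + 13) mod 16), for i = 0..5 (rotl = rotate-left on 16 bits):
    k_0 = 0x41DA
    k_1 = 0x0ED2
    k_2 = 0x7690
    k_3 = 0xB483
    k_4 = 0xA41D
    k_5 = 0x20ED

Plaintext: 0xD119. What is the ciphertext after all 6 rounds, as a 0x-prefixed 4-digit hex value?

s_0 = plaintext = 0xD119
s_1 = Round(s_0, k_0) = 0xFE65
s_2 = Round(s_1, k_1) = 0x0678
s_3 = Round(s_2, k_2) = 0x95BA
s_4 = Round(s_3, k_3) = 0x62BF
s_5 = Round(s_4, k_4) = 0x8A24
s_6 = Round(s_5, k_5) = 0x746E

0x746E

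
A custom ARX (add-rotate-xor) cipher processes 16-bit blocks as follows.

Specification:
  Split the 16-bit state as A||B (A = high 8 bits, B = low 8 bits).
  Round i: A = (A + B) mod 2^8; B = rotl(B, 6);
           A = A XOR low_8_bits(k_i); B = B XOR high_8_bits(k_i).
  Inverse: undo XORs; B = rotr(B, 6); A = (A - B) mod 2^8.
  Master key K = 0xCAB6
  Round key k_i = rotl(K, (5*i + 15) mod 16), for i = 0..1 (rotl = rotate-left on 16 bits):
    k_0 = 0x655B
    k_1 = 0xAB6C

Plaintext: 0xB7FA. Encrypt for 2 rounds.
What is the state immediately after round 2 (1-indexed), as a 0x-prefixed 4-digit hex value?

s_0 = plaintext = 0xB7FA
s_1 = Round(s_0, k_0) = 0xEADB
s_2 = Round(s_1, k_1) = 0xA95D

0xA95D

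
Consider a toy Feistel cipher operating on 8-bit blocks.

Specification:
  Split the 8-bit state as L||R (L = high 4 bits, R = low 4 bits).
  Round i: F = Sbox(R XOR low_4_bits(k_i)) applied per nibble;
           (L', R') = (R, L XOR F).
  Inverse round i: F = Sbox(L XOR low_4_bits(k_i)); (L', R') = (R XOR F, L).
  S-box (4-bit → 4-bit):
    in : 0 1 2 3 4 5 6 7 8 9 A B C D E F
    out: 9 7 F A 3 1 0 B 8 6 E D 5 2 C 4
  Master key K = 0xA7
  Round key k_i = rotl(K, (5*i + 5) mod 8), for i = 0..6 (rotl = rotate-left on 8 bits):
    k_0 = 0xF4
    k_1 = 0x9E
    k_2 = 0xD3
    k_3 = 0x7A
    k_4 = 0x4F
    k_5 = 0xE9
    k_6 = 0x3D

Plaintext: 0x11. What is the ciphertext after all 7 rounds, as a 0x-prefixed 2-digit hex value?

0x3F

s_0 = plaintext = 0x11
s_1 = Round(s_0, k_0) = 0x10
s_2 = Round(s_1, k_1) = 0x0D
s_3 = Round(s_2, k_2) = 0xDC
s_4 = Round(s_3, k_3) = 0xCD
s_5 = Round(s_4, k_4) = 0xD3
s_6 = Round(s_5, k_5) = 0x33
s_7 = Round(s_6, k_6) = 0x3F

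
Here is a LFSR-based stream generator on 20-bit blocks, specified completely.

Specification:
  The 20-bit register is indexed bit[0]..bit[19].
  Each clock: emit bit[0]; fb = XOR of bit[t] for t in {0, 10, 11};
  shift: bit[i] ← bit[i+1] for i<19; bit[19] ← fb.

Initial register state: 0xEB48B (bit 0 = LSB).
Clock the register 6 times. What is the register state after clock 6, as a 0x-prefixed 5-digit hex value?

0xC3AD2

reg_0 = 0xEB48B
clock 1: out=1, reg = 0x75A45
clock 2: out=1, reg = 0x3AD22
clock 3: out=0, reg = 0x1D691
clock 4: out=1, reg = 0x0EB48
clock 5: out=0, reg = 0x875A4
clock 6: out=0, reg = 0xC3AD2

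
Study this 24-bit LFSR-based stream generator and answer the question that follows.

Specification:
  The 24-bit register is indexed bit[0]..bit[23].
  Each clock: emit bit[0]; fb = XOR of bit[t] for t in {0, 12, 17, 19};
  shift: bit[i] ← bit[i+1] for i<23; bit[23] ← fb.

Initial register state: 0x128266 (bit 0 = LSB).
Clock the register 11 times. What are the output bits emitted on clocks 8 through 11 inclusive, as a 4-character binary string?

0010

reg_0 = 0x128266
clock 1: out=0, reg = 0x894133
clock 2: out=1, reg = 0x44A099
clock 3: out=1, reg = 0xA2504C
clock 4: out=0, reg = 0x512826
clock 5: out=0, reg = 0x289413
clock 6: out=1, reg = 0x944A09
clock 7: out=1, reg = 0xCA2504
clock 8: out=0, reg = 0x651282
clock 9: out=0, reg = 0xB28941
clock 10: out=1, reg = 0x5944A0
clock 11: out=0, reg = 0xACA250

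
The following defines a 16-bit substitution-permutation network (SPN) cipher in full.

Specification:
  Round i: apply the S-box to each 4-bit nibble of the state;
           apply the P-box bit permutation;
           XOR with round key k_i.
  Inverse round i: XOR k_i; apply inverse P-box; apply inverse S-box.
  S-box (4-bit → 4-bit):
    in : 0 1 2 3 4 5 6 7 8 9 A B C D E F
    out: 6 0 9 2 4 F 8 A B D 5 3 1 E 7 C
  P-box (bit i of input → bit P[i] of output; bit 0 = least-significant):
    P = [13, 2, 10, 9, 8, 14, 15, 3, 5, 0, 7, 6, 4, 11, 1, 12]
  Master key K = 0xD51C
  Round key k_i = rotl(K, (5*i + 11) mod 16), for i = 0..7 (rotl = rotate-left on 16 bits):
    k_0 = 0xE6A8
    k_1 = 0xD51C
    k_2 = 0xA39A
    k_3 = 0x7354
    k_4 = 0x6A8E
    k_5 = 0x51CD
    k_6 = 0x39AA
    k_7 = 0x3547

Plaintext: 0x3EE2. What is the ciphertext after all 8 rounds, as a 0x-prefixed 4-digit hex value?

0x44E1

s_0 = plaintext = 0x3EE2
s_1 = Round(s_0, k_0) = 0x0D09
s_2 = Round(s_1, k_1) = 0x3BDF
s_3 = Round(s_2, k_2) = 0x6DB3
s_4 = Round(s_3, k_3) = 0x2291
s_5 = Round(s_4, k_4) = 0xFBF6
s_6 = Round(s_5, k_5) = 0xC3E6
s_7 = Round(s_6, k_6) = 0xFABB
s_8 = Round(s_7, k_7) = 0x44E1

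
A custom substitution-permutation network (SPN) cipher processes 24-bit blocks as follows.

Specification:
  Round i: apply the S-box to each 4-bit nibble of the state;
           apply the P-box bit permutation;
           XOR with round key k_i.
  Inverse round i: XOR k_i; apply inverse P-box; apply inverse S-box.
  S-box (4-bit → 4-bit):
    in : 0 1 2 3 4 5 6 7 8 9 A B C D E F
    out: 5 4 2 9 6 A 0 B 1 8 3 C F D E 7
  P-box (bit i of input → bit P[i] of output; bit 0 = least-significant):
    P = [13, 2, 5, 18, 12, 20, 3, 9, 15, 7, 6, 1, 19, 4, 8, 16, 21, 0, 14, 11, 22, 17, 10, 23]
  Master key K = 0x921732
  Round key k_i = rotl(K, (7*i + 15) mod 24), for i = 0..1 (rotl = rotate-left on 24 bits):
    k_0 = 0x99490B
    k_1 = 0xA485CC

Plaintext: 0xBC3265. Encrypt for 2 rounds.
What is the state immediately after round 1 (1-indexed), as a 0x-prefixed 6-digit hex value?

0x34058E

s_0 = plaintext = 0xBC3265
s_1 = Round(s_0, k_0) = 0x34058E
s_2 = Round(s_1, k_1) = 0x68D46B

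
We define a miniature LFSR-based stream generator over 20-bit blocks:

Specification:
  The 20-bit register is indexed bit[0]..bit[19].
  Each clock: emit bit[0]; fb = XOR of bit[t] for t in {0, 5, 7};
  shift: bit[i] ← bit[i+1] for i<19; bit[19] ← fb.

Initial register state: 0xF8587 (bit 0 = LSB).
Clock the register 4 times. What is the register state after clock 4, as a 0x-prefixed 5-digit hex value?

0x0F858

reg_0 = 0xF8587
clock 1: out=1, reg = 0x7C2C3
clock 2: out=1, reg = 0x3E161
clock 3: out=1, reg = 0x1F0B0
clock 4: out=0, reg = 0x0F858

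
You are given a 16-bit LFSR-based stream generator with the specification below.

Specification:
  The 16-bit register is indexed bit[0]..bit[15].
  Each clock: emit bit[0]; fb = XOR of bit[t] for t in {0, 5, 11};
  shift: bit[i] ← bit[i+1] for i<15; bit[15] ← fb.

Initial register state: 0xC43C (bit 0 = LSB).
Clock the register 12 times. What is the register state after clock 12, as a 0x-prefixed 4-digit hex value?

0xEA5C

reg_0 = 0xC43C
clock 1: out=0, reg = 0xE21E
clock 2: out=0, reg = 0x710F
clock 3: out=1, reg = 0xB887
clock 4: out=1, reg = 0x5C43
clock 5: out=1, reg = 0x2E21
clock 6: out=1, reg = 0x9710
clock 7: out=0, reg = 0x4B88
clock 8: out=0, reg = 0xA5C4
clock 9: out=0, reg = 0x52E2
clock 10: out=0, reg = 0xA971
clock 11: out=1, reg = 0xD4B8
clock 12: out=0, reg = 0xEA5C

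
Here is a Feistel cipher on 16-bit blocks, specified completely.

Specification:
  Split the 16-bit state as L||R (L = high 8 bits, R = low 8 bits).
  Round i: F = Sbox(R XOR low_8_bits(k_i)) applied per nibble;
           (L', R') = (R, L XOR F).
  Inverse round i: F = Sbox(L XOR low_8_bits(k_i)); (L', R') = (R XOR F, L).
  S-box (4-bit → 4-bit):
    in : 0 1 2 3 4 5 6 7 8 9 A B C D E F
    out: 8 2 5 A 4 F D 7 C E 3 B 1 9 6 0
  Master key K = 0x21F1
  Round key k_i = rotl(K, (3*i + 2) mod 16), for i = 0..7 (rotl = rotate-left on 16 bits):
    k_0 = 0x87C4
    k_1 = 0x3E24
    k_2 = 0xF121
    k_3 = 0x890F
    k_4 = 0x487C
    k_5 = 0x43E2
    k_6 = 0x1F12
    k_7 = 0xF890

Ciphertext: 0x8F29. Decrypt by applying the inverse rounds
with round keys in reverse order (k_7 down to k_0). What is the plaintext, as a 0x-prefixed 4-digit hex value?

0x238D

s_0 = ciphertext = 0x8F29
s_1 = InvRound(s_0, k_7) = 0x098F
s_2 = InvRound(s_1, k_6) = 0xA409
s_3 = InvRound(s_2, k_5) = 0x44A4
s_4 = InvRound(s_3, k_4) = 0x0844
s_5 = InvRound(s_4, k_3) = 0xC308
s_6 = InvRound(s_5, k_2) = 0x6DC3
s_7 = InvRound(s_6, k_1) = 0x8D6D
s_8 = InvRound(s_7, k_0) = 0x238D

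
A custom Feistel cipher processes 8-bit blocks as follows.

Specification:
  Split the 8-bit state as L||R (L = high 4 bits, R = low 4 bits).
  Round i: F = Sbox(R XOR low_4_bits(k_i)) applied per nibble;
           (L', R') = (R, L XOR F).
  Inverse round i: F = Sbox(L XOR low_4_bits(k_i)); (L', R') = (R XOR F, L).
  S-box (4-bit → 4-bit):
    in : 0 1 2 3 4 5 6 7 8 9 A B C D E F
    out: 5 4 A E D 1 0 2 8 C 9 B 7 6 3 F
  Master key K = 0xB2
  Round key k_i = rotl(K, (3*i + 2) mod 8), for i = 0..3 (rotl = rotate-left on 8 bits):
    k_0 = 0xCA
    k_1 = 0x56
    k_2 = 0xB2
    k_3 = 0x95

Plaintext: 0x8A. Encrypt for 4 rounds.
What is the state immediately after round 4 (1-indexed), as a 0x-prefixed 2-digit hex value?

s_0 = plaintext = 0x8A
s_1 = Round(s_0, k_0) = 0xAD
s_2 = Round(s_1, k_1) = 0xD1
s_3 = Round(s_2, k_2) = 0x13
s_4 = Round(s_3, k_3) = 0x31

0x31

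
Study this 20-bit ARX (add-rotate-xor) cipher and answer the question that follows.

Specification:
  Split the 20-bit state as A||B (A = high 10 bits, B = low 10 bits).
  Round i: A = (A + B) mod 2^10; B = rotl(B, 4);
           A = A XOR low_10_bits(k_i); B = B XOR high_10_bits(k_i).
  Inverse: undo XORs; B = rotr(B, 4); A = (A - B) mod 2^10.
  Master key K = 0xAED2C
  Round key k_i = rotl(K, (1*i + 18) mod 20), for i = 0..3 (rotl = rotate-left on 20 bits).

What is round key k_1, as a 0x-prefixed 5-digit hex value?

K = 0xAED2C
k_0 = rotl(K, (1*0+18) mod 20) = rotl(K, 18) = 0x2BB4B
k_1 = rotl(K, (1*1+18) mod 20) = rotl(K, 19) = 0x57696

0x57696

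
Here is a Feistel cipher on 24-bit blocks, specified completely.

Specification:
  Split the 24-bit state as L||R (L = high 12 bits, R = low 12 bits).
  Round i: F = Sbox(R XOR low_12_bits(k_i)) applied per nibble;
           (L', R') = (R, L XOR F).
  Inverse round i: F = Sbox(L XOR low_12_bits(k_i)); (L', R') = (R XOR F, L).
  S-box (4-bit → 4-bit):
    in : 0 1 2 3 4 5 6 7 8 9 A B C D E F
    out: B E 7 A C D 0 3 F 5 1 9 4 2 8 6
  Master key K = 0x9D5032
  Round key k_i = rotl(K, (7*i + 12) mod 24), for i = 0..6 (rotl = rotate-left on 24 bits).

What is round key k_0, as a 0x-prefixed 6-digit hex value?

K = 0x9D5032
k_0 = rotl(K, (7*0+12) mod 24) = rotl(K, 12) = 0x0329D5

0x0329D5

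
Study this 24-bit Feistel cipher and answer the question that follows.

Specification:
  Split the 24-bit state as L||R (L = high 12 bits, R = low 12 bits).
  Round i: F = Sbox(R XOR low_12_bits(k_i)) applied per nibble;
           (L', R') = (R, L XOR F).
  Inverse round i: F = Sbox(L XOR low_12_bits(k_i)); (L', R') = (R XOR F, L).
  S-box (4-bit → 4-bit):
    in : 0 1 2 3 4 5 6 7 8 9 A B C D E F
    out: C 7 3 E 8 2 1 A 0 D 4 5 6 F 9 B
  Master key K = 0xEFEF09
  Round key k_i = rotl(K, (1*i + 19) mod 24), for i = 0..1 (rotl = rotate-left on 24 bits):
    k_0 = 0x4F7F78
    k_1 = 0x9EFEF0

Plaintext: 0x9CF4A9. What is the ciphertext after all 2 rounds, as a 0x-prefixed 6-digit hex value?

s_0 = plaintext = 0x9CF4A9
s_1 = Round(s_0, k_0) = 0x4A9C38
s_2 = Round(s_1, k_1) = 0xC387C9

0xC387C9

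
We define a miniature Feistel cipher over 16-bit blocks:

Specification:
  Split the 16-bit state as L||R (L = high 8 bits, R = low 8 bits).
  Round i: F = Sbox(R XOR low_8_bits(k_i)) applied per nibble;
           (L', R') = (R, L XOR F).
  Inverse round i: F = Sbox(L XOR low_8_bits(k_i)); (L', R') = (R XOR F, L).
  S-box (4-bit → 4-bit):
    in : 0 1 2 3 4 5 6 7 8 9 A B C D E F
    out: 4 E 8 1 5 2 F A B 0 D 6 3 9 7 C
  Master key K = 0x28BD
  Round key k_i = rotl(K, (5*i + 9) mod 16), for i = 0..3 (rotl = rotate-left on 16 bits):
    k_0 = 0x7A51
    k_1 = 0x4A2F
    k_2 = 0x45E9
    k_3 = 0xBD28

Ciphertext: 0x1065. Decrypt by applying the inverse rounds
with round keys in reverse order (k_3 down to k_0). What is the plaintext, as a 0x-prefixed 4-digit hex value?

s_0 = ciphertext = 0x1065
s_1 = InvRound(s_0, k_3) = 0x7E10
s_2 = InvRound(s_1, k_2) = 0x1A7E
s_3 = InvRound(s_2, k_1) = 0x6C1A
s_4 = InvRound(s_3, k_0) = 0x036C

0x036C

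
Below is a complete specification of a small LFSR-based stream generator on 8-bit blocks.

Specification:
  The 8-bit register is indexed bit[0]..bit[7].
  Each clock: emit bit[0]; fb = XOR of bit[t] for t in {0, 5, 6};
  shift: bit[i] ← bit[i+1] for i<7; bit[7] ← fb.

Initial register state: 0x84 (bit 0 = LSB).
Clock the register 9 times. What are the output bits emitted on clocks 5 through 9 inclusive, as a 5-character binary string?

reg_0 = 0x84
clock 1: out=0, reg = 0x42
clock 2: out=0, reg = 0xA1
clock 3: out=1, reg = 0x50
clock 4: out=0, reg = 0xA8
clock 5: out=0, reg = 0xD4
clock 6: out=0, reg = 0xEA
clock 7: out=0, reg = 0x75
clock 8: out=1, reg = 0xBA
clock 9: out=0, reg = 0xDD

00010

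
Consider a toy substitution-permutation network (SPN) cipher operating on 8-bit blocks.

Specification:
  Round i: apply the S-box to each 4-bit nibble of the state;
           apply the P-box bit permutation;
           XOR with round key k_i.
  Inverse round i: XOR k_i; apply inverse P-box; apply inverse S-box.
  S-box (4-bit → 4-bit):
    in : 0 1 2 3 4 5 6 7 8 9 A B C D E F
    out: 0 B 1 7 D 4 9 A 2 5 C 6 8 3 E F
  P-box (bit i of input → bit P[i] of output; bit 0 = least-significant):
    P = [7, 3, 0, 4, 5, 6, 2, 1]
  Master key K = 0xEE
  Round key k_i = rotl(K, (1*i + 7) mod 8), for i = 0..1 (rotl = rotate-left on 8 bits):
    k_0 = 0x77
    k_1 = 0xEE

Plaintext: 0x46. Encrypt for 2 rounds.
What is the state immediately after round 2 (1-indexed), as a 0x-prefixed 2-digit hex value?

s_0 = plaintext = 0x46
s_1 = Round(s_0, k_0) = 0xC1
s_2 = Round(s_1, k_1) = 0x74

0x74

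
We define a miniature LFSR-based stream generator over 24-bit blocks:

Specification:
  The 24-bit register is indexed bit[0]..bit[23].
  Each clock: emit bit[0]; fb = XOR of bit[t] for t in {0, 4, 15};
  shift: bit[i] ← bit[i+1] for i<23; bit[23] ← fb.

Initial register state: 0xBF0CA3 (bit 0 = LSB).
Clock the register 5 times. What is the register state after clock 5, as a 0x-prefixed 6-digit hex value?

0xBDF865

reg_0 = 0xBF0CA3
clock 1: out=1, reg = 0xDF8651
clock 2: out=1, reg = 0xEFC328
clock 3: out=0, reg = 0xF7E194
clock 4: out=0, reg = 0x7BF0CA
clock 5: out=0, reg = 0xBDF865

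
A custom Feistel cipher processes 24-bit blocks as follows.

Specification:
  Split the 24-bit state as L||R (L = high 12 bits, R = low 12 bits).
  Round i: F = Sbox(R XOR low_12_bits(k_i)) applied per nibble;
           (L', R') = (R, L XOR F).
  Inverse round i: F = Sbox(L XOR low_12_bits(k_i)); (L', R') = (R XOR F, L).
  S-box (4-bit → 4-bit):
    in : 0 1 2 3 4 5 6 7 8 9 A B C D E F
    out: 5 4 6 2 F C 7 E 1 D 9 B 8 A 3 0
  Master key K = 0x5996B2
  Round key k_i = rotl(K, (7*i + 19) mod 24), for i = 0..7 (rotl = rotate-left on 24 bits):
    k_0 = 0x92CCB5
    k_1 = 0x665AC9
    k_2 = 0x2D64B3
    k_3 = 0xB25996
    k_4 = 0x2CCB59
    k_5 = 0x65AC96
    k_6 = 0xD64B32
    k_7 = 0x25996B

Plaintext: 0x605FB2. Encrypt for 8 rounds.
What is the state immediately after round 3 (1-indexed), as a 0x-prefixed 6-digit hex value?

0xC645F5

s_0 = plaintext = 0x605FB2
s_1 = Round(s_0, k_0) = 0xFB245B
s_2 = Round(s_1, k_1) = 0x45BC64
s_3 = Round(s_2, k_2) = 0xC645F5
s_4 = Round(s_3, k_3) = 0x5F5416
s_5 = Round(s_4, k_4) = 0x416505
s_6 = Round(s_5, k_5) = 0x5059C4
s_7 = Round(s_6, k_6) = 0x9C4302
s_8 = Round(s_7, k_7) = 0x3020B9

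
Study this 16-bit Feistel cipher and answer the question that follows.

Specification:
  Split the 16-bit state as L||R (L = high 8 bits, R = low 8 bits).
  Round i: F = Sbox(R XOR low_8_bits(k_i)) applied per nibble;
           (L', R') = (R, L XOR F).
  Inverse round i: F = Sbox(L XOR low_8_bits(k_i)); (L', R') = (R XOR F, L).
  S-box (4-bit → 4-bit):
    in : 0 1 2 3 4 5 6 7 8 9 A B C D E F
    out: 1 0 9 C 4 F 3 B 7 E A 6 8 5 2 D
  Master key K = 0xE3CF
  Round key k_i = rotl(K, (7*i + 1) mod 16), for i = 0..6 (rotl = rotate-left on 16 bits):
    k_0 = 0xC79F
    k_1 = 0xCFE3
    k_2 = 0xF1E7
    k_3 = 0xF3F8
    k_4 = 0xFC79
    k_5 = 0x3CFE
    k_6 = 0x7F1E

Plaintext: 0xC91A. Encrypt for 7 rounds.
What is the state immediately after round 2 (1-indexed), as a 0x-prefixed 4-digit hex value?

s_0 = plaintext = 0xC91A
s_1 = Round(s_0, k_0) = 0x1AB6
s_2 = Round(s_1, k_1) = 0xB6E5
s_3 = Round(s_2, k_2) = 0xE5AF
s_4 = Round(s_3, k_3) = 0xAF1E
s_5 = Round(s_4, k_4) = 0x1E94
s_6 = Round(s_5, k_5) = 0x9424
s_7 = Round(s_6, k_6) = 0x245E

0xB6E5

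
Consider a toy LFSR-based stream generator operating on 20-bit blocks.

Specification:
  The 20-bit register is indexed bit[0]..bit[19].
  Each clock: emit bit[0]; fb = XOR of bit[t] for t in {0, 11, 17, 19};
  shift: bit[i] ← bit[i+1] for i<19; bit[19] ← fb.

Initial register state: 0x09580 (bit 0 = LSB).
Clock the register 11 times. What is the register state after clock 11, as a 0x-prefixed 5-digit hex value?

0x5BC12

reg_0 = 0x09580
clock 1: out=0, reg = 0x04AC0
clock 2: out=0, reg = 0x82560
clock 3: out=0, reg = 0xC12B0
clock 4: out=0, reg = 0xE0958
clock 5: out=0, reg = 0xF04AC
clock 6: out=0, reg = 0x78256
clock 7: out=0, reg = 0xBC12B
clock 8: out=1, reg = 0xDE095
clock 9: out=1, reg = 0x6F04A
clock 10: out=0, reg = 0xB7825
clock 11: out=1, reg = 0x5BC12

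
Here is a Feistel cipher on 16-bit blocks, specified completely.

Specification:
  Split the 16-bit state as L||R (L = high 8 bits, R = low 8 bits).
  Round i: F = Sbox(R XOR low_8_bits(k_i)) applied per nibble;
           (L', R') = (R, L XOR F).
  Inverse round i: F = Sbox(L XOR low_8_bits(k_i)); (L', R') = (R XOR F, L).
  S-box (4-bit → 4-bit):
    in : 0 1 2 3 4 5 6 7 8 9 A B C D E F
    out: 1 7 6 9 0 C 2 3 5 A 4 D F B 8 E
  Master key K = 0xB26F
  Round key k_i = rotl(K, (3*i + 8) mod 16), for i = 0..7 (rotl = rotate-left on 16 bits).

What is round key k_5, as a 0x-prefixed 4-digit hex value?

0x37D9

K = 0xB26F
k_0 = rotl(K, (3*0+8) mod 16) = rotl(K, 8) = 0x6FB2
k_1 = rotl(K, (3*1+8) mod 16) = rotl(K, 11) = 0x7D93
k_2 = rotl(K, (3*2+8) mod 16) = rotl(K, 14) = 0xEC9B
k_3 = rotl(K, (3*3+8) mod 16) = rotl(K, 1) = 0x64DF
k_4 = rotl(K, (3*4+8) mod 16) = rotl(K, 4) = 0x26FB
k_5 = rotl(K, (3*5+8) mod 16) = rotl(K, 7) = 0x37D9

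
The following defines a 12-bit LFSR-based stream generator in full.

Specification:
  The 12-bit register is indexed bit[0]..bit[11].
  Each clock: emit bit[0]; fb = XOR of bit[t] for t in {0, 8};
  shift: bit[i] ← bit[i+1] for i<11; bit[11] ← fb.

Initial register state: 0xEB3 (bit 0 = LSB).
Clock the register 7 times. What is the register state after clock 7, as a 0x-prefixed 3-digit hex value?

0xDBD

reg_0 = 0xEB3
clock 1: out=1, reg = 0xF59
clock 2: out=1, reg = 0x7AC
clock 3: out=0, reg = 0xBD6
clock 4: out=0, reg = 0xDEB
clock 5: out=1, reg = 0x6F5
clock 6: out=1, reg = 0xB7A
clock 7: out=0, reg = 0xDBD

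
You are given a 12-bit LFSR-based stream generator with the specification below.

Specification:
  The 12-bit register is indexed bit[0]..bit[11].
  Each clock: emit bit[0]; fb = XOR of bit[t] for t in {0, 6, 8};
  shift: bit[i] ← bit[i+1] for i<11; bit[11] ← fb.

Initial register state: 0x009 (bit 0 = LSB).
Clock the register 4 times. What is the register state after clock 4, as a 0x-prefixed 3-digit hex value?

reg_0 = 0x009
clock 1: out=1, reg = 0x804
clock 2: out=0, reg = 0x402
clock 3: out=0, reg = 0x201
clock 4: out=1, reg = 0x900

0x900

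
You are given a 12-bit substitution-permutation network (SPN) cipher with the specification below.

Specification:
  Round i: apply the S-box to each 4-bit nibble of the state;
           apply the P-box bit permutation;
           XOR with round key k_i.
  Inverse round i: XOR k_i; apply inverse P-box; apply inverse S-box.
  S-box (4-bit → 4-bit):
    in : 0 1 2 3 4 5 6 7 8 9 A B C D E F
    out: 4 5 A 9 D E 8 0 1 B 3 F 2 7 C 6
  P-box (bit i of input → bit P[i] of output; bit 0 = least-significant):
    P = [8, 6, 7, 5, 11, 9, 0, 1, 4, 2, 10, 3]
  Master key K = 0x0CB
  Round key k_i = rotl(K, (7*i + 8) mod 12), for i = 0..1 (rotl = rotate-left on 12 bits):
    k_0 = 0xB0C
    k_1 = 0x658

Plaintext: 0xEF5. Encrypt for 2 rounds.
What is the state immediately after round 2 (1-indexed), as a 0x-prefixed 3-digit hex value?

0x2AF

s_0 = plaintext = 0xEF5
s_1 = Round(s_0, k_0) = 0xDE5
s_2 = Round(s_1, k_1) = 0x2AF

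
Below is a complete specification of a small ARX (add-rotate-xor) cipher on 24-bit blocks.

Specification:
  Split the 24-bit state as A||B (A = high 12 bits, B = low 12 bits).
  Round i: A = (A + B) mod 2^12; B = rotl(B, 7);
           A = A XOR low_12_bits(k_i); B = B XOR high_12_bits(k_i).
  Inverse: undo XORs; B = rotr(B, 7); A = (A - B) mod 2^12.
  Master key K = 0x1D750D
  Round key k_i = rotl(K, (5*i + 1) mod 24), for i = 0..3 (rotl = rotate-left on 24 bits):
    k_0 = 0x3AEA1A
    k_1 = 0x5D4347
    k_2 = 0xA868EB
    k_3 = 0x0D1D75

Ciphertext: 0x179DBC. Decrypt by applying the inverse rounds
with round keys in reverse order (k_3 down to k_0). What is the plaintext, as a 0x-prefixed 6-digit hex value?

s_0 = ciphertext = 0x179DBC
s_1 = InvRound(s_0, k_3) = 0xE52DBA
s_2 = InvRound(s_1, k_2) = 0xF2B78E
s_3 = InvRound(s_2, k_1) = 0x128B44
s_4 = InvRound(s_3, k_0) = 0xDE1D51

0xDE1D51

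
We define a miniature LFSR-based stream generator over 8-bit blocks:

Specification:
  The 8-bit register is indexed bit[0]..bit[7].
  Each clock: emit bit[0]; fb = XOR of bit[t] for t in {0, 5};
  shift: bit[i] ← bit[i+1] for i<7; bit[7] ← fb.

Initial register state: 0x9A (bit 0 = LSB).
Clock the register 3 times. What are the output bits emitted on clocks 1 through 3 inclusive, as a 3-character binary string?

010

reg_0 = 0x9A
clock 1: out=0, reg = 0x4D
clock 2: out=1, reg = 0xA6
clock 3: out=0, reg = 0xD3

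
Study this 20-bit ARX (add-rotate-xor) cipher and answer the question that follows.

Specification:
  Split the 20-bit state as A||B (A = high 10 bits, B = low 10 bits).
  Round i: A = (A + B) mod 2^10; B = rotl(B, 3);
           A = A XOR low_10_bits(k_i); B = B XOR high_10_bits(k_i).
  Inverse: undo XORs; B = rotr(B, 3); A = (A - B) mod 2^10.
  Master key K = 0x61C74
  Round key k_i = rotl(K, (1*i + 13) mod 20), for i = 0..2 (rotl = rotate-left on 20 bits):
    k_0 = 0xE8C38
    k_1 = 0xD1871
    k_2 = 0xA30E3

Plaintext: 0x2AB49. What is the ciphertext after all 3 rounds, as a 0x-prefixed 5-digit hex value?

s_0 = plaintext = 0x2AB49
s_1 = Round(s_0, k_0) = 0xF2DED
s_2 = Round(s_1, k_1) = 0x7242D
s_3 = Round(s_2, k_2) = 0x457E4

0x457E4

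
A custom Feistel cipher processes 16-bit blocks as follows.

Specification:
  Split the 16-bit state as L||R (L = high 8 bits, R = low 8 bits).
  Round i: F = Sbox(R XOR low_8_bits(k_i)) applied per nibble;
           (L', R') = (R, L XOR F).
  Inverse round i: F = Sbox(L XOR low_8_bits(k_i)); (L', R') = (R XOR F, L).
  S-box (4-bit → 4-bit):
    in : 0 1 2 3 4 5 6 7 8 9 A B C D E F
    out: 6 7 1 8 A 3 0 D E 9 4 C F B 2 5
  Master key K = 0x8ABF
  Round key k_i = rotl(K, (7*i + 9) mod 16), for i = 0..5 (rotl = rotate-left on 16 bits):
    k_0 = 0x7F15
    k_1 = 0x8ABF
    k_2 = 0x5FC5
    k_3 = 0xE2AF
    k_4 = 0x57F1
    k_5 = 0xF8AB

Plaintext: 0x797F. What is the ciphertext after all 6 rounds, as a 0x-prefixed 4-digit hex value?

0x9ADB

s_0 = plaintext = 0x797F
s_1 = Round(s_0, k_0) = 0x7F7D
s_2 = Round(s_1, k_1) = 0x7D8E
s_3 = Round(s_2, k_2) = 0x8ED1
s_4 = Round(s_3, k_3) = 0xD15C
s_5 = Round(s_4, k_4) = 0x5C9A
s_6 = Round(s_5, k_5) = 0x9ADB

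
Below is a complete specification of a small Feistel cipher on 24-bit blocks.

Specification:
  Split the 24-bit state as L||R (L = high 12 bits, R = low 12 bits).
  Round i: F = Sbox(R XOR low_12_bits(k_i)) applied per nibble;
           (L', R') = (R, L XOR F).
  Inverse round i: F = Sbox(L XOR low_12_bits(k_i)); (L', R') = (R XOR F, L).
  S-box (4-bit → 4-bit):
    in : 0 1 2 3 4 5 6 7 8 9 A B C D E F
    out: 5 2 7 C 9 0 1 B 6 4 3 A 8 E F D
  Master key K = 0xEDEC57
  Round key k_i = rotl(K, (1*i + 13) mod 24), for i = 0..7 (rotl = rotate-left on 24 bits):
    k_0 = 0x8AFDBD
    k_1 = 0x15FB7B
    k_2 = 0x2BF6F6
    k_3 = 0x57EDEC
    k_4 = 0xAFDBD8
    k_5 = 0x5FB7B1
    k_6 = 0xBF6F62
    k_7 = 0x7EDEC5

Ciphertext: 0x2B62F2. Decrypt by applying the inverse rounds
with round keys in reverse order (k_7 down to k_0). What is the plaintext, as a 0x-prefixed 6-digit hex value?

0x5B1CB9

s_0 = ciphertext = 0x2B62F2
s_1 = InvRound(s_0, k_7) = 0xA4E2B6
s_2 = InvRound(s_1, k_6) = 0x2CEA4E
s_3 = InvRound(s_2, k_5) = 0xAF32CE
s_4 = InvRound(s_3, k_4) = 0x0B4AF3
s_5 = InvRound(s_4, k_3) = 0x4F50B4
s_6 = InvRound(s_5, k_2) = 0x7E84F5
s_7 = InvRound(s_6, k_1) = 0xCB97E8
s_8 = InvRound(s_7, k_0) = 0x5B1CB9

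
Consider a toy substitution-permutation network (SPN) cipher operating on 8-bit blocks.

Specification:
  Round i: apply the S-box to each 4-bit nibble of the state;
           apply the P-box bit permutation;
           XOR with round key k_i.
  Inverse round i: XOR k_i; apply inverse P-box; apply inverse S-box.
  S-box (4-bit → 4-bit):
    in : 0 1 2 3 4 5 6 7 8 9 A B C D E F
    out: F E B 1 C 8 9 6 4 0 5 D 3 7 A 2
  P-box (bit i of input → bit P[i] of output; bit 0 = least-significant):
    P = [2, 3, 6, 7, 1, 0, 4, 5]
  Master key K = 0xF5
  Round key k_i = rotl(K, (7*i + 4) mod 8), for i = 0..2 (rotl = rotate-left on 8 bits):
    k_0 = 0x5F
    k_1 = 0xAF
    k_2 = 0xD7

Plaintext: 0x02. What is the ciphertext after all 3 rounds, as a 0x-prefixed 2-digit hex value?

0x6B

s_0 = plaintext = 0x02
s_1 = Round(s_0, k_0) = 0xE0
s_2 = Round(s_1, k_1) = 0x42
s_3 = Round(s_2, k_2) = 0x6B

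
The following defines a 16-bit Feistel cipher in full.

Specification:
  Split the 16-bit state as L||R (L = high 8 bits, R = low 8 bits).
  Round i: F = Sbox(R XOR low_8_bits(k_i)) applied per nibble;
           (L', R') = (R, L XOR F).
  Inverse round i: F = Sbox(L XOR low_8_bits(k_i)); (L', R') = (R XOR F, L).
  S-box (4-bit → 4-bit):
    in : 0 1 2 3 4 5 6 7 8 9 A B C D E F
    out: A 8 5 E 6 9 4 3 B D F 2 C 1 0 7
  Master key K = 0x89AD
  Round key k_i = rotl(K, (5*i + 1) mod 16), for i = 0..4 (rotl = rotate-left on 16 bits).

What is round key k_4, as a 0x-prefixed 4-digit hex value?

K = 0x89AD
k_0 = rotl(K, (5*0+1) mod 16) = rotl(K, 1) = 0x135B
k_1 = rotl(K, (5*1+1) mod 16) = rotl(K, 6) = 0x6B62
k_2 = rotl(K, (5*2+1) mod 16) = rotl(K, 11) = 0x6C4D
k_3 = rotl(K, (5*3+1) mod 16) = rotl(K, 0) = 0x89AD
k_4 = rotl(K, (5*4+1) mod 16) = rotl(K, 5) = 0x35B1

0x35B1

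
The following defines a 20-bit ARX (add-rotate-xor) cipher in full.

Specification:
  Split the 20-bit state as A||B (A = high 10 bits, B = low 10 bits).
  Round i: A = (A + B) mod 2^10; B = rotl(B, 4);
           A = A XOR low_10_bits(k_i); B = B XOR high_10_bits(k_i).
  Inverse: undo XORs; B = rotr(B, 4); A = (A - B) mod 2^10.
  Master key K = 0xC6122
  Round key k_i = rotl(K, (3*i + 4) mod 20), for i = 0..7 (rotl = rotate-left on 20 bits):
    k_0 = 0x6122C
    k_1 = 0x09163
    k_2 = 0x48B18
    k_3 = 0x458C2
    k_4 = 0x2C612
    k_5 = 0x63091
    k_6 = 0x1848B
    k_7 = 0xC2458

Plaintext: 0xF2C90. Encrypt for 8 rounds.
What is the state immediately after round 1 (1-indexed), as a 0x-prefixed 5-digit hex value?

s_0 = plaintext = 0xF2C90
s_1 = Round(s_0, k_0) = 0x9DC86
s_2 = Round(s_1, k_1) = 0xE7846
s_3 = Round(s_2, k_2) = 0x3F143
s_4 = Round(s_3, k_3) = 0xBF523
s_5 = Round(s_4, k_4) = 0x8CA85
s_6 = Round(s_5, k_5) = 0x099D6
s_7 = Round(s_6, k_6) = 0x5DD06
s_8 = Round(s_7, k_7) = 0x8976D

0x9DC86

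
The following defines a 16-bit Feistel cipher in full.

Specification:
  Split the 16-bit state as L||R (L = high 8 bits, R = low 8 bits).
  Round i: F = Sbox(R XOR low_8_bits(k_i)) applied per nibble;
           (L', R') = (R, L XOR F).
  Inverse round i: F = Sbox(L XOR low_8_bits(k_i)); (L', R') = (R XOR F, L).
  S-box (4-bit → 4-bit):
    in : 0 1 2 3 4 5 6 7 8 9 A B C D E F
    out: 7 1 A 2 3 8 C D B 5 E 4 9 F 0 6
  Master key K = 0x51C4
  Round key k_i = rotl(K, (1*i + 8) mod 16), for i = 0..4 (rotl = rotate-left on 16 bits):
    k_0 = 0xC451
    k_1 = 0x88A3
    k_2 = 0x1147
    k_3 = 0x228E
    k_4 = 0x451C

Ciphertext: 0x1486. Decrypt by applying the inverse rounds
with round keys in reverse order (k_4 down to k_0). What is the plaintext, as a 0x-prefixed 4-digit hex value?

0x1DC0

s_0 = ciphertext = 0x1486
s_1 = InvRound(s_0, k_4) = 0xFD14
s_2 = InvRound(s_1, k_3) = 0xC6FD
s_3 = InvRound(s_2, k_2) = 0x4CC6
s_4 = InvRound(s_3, k_1) = 0xC04C
s_5 = InvRound(s_4, k_0) = 0x1DC0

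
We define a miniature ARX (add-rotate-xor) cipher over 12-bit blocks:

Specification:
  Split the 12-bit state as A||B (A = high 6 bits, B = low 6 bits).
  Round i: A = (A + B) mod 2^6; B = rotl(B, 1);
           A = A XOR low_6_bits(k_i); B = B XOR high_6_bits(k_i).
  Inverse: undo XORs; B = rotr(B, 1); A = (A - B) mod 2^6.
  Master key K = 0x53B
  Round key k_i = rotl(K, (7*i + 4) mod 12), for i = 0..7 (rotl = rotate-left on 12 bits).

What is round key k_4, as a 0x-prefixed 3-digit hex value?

0xB53

K = 0x53B
k_0 = rotl(K, (7*0+4) mod 12) = rotl(K, 4) = 0x3B5
k_1 = rotl(K, (7*1+4) mod 12) = rotl(K, 11) = 0xA9D
k_2 = rotl(K, (7*2+4) mod 12) = rotl(K, 6) = 0xED4
k_3 = rotl(K, (7*3+4) mod 12) = rotl(K, 1) = 0xA76
k_4 = rotl(K, (7*4+4) mod 12) = rotl(K, 8) = 0xB53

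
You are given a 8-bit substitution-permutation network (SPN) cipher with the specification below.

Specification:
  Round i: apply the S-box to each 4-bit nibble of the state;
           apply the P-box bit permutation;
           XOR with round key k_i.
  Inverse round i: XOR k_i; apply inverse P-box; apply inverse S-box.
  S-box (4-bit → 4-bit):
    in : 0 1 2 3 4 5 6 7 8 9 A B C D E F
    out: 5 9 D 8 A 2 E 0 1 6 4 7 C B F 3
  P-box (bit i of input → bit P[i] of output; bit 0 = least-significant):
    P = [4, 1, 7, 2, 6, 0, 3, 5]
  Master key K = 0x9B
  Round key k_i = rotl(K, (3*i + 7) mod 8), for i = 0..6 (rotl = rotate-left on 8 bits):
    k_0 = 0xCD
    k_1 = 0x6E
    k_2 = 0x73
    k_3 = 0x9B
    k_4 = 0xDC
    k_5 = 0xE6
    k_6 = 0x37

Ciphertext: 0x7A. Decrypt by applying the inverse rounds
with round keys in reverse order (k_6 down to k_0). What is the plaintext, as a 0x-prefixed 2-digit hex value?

0x92

s_0 = ciphertext = 0x7A
s_1 = InvRound(s_0, k_6) = 0xB3
s_2 = InvRound(s_1, k_5) = 0xF1
s_3 = InvRound(s_2, k_4) = 0x63
s_4 = InvRound(s_3, k_3) = 0x20
s_5 = InvRound(s_4, k_2) = 0xFF
s_6 = InvRound(s_5, k_1) = 0x50
s_7 = InvRound(s_6, k_0) = 0x92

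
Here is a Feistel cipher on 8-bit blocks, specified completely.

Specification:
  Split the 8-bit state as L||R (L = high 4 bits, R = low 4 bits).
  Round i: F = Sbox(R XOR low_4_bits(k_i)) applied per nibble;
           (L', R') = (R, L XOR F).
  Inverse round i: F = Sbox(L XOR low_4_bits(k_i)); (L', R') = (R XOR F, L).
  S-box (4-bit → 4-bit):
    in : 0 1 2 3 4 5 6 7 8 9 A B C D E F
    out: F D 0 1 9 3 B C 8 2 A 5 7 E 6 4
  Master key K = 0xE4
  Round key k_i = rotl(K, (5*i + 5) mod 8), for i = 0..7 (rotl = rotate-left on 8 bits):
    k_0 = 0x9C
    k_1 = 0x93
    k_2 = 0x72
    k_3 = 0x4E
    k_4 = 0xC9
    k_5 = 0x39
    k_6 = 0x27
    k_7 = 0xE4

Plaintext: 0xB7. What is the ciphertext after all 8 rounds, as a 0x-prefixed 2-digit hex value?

s_0 = plaintext = 0xB7
s_1 = Round(s_0, k_0) = 0x7E
s_2 = Round(s_1, k_1) = 0xE9
s_3 = Round(s_2, k_2) = 0x9B
s_4 = Round(s_3, k_3) = 0xBA
s_5 = Round(s_4, k_4) = 0xAA
s_6 = Round(s_5, k_5) = 0xAB
s_7 = Round(s_6, k_6) = 0xBD
s_8 = Round(s_7, k_7) = 0xD9

0xD9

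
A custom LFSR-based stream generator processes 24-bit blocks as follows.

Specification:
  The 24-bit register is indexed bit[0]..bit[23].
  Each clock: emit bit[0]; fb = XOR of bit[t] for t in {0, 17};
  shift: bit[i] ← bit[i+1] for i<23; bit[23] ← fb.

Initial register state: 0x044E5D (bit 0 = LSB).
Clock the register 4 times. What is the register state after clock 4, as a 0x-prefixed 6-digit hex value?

0xF044E5

reg_0 = 0x044E5D
clock 1: out=1, reg = 0x82272E
clock 2: out=0, reg = 0xC11397
clock 3: out=1, reg = 0xE089CB
clock 4: out=1, reg = 0xF044E5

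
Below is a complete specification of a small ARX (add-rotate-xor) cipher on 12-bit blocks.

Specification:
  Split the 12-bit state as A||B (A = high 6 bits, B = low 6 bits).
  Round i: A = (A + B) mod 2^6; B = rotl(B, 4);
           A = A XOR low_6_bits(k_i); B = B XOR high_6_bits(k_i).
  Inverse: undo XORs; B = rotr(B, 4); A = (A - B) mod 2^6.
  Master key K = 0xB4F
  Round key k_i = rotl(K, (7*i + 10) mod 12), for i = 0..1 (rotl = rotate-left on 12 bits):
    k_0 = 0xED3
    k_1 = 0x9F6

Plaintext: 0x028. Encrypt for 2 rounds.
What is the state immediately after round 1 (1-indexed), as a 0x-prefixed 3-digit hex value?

s_0 = plaintext = 0x028
s_1 = Round(s_0, k_0) = 0xEF1
s_2 = Round(s_1, k_1) = 0x6BB

0xEF1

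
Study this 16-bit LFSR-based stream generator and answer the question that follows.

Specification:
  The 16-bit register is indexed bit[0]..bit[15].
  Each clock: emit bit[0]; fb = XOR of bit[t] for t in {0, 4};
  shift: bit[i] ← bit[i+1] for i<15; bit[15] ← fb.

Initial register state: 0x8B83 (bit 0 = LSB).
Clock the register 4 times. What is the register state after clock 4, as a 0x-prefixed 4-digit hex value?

0xB8B8

reg_0 = 0x8B83
clock 1: out=1, reg = 0xC5C1
clock 2: out=1, reg = 0xE2E0
clock 3: out=0, reg = 0x7170
clock 4: out=0, reg = 0xB8B8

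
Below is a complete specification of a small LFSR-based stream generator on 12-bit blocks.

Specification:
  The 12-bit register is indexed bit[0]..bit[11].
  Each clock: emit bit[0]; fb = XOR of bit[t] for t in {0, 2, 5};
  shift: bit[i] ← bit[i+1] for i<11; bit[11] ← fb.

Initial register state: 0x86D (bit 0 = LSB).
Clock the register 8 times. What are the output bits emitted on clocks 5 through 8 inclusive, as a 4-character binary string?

0110

reg_0 = 0x86D
clock 1: out=1, reg = 0xC36
clock 2: out=0, reg = 0x61B
clock 3: out=1, reg = 0xB0D
clock 4: out=1, reg = 0x586
clock 5: out=0, reg = 0xAC3
clock 6: out=1, reg = 0xD61
clock 7: out=1, reg = 0x6B0
clock 8: out=0, reg = 0xB58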